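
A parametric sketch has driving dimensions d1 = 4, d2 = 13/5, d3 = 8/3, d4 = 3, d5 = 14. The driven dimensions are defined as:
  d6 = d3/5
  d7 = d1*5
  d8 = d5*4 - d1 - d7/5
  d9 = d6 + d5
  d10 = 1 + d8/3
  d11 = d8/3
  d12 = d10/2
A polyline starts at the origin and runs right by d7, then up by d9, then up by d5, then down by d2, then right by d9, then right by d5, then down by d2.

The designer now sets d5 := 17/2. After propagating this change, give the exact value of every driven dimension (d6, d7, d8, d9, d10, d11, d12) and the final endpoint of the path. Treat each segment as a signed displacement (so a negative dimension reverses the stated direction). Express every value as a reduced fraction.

d6 = 8/15
d7 = 20
d8 = 26
d9 = 271/30
d10 = 29/3
d11 = 26/3
d12 = 29/6
endpoint = (563/15, 37/3)

Apply edit: d5 := 17/2
  d6 = d3/5 = 8/15
  d7 = d1*5 = 20
  d8 = d5*4 - d1 - d7/5 = 26
  d9 = d6 + d5 = 271/30
  d10 = 1 + d8/3 = 29/3
  d11 = d8/3 = 26/3
  d12 = d10/2 = 29/6
Walk from origin (0, 0):
  seg 1: right by d7 = 20 → (20, 0)
  seg 2: up by d9 = 271/30 → (20, 271/30)
  seg 3: up by d5 = 17/2 → (20, 263/15)
  seg 4: down by d2 = 13/5 → (20, 224/15)
  seg 5: right by d9 = 271/30 → (871/30, 224/15)
  seg 6: right by d5 = 17/2 → (563/15, 224/15)
  seg 7: down by d2 = 13/5 → (563/15, 37/3)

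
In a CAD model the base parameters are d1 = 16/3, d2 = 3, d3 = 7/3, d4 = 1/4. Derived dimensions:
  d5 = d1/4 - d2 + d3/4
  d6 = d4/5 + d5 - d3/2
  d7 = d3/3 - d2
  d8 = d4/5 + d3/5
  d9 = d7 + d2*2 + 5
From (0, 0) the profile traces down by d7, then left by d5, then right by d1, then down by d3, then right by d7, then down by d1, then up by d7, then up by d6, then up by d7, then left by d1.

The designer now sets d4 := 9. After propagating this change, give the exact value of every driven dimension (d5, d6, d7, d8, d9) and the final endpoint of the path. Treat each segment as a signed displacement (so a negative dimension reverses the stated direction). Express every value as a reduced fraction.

Apply edit: d4 := 9
  d5 = d1/4 - d2 + d3/4 = -13/12
  d6 = d4/5 + d5 - d3/2 = -9/20
  d7 = d3/3 - d2 = -20/9
  d8 = d4/5 + d3/5 = 34/15
  d9 = d7 + d2*2 + 5 = 79/9
Walk from origin (0, 0):
  seg 1: down by d7 = -20/9 → (0, 20/9)
  seg 2: left by d5 = -13/12 → (13/12, 20/9)
  seg 3: right by d1 = 16/3 → (77/12, 20/9)
  seg 4: down by d3 = 7/3 → (77/12, -1/9)
  seg 5: right by d7 = -20/9 → (151/36, -1/9)
  seg 6: down by d1 = 16/3 → (151/36, -49/9)
  seg 7: up by d7 = -20/9 → (151/36, -23/3)
  seg 8: up by d6 = -9/20 → (151/36, -487/60)
  seg 9: up by d7 = -20/9 → (151/36, -1861/180)
  seg 10: left by d1 = 16/3 → (-41/36, -1861/180)

d5 = -13/12
d6 = -9/20
d7 = -20/9
d8 = 34/15
d9 = 79/9
endpoint = (-41/36, -1861/180)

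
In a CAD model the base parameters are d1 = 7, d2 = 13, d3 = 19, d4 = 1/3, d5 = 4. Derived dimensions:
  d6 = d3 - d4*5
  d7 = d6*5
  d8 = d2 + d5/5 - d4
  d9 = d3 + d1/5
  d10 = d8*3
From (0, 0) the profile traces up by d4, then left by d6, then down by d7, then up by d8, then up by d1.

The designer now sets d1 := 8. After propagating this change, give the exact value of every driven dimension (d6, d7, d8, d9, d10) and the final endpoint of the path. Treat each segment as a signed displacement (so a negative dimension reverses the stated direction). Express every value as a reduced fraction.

d6 = 52/3
d7 = 260/3
d8 = 202/15
d9 = 103/5
d10 = 202/5
endpoint = (-52/3, -973/15)

Apply edit: d1 := 8
  d6 = d3 - d4*5 = 52/3
  d7 = d6*5 = 260/3
  d8 = d2 + d5/5 - d4 = 202/15
  d9 = d3 + d1/5 = 103/5
  d10 = d8*3 = 202/5
Walk from origin (0, 0):
  seg 1: up by d4 = 1/3 → (0, 1/3)
  seg 2: left by d6 = 52/3 → (-52/3, 1/3)
  seg 3: down by d7 = 260/3 → (-52/3, -259/3)
  seg 4: up by d8 = 202/15 → (-52/3, -1093/15)
  seg 5: up by d1 = 8 → (-52/3, -973/15)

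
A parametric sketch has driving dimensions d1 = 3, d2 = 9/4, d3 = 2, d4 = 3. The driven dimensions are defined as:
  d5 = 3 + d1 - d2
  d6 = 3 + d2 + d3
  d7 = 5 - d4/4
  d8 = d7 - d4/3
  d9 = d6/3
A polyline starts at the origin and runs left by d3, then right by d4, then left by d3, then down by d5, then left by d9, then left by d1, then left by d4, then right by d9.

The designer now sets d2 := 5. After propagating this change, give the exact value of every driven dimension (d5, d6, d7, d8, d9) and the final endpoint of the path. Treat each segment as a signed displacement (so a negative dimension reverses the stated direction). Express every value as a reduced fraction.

d5 = 1
d6 = 10
d7 = 17/4
d8 = 13/4
d9 = 10/3
endpoint = (-7, -1)

Apply edit: d2 := 5
  d5 = 3 + d1 - d2 = 1
  d6 = 3 + d2 + d3 = 10
  d7 = 5 - d4/4 = 17/4
  d8 = d7 - d4/3 = 13/4
  d9 = d6/3 = 10/3
Walk from origin (0, 0):
  seg 1: left by d3 = 2 → (-2, 0)
  seg 2: right by d4 = 3 → (1, 0)
  seg 3: left by d3 = 2 → (-1, 0)
  seg 4: down by d5 = 1 → (-1, -1)
  seg 5: left by d9 = 10/3 → (-13/3, -1)
  seg 6: left by d1 = 3 → (-22/3, -1)
  seg 7: left by d4 = 3 → (-31/3, -1)
  seg 8: right by d9 = 10/3 → (-7, -1)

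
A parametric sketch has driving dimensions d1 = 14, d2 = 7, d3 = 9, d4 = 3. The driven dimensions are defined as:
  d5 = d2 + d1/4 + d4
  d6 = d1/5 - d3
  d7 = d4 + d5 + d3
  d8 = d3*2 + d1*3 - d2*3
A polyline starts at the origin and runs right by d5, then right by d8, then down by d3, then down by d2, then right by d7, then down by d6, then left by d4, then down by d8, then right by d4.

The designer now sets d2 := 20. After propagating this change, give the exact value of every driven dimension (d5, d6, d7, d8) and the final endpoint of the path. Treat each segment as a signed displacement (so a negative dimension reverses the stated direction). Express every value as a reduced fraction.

Apply edit: d2 := 20
  d5 = d2 + d1/4 + d4 = 53/2
  d6 = d1/5 - d3 = -31/5
  d7 = d4 + d5 + d3 = 77/2
  d8 = d3*2 + d1*3 - d2*3 = 0
Walk from origin (0, 0):
  seg 1: right by d5 = 53/2 → (53/2, 0)
  seg 2: right by d8 = 0 → (53/2, 0)
  seg 3: down by d3 = 9 → (53/2, -9)
  seg 4: down by d2 = 20 → (53/2, -29)
  seg 5: right by d7 = 77/2 → (65, -29)
  seg 6: down by d6 = -31/5 → (65, -114/5)
  seg 7: left by d4 = 3 → (62, -114/5)
  seg 8: down by d8 = 0 → (62, -114/5)
  seg 9: right by d4 = 3 → (65, -114/5)

d5 = 53/2
d6 = -31/5
d7 = 77/2
d8 = 0
endpoint = (65, -114/5)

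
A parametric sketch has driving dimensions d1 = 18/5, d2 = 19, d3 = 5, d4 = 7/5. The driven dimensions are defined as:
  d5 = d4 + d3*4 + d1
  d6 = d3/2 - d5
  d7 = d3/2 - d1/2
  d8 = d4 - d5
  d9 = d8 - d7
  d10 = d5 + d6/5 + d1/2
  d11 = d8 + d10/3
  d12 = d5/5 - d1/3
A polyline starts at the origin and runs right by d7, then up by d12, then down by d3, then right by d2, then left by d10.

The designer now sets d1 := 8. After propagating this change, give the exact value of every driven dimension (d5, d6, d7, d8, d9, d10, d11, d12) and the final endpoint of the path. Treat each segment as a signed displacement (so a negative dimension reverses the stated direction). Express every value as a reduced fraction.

Apply edit: d1 := 8
  d5 = d4 + d3*4 + d1 = 147/5
  d6 = d3/2 - d5 = -269/10
  d7 = d3/2 - d1/2 = -3/2
  d8 = d4 - d5 = -28
  d9 = d8 - d7 = -53/2
  d10 = d5 + d6/5 + d1/2 = 1401/50
  d11 = d8 + d10/3 = -933/50
  d12 = d5/5 - d1/3 = 241/75
Walk from origin (0, 0):
  seg 1: right by d7 = -3/2 → (-3/2, 0)
  seg 2: up by d12 = 241/75 → (-3/2, 241/75)
  seg 3: down by d3 = 5 → (-3/2, -134/75)
  seg 4: right by d2 = 19 → (35/2, -134/75)
  seg 5: left by d10 = 1401/50 → (-263/25, -134/75)

d5 = 147/5
d6 = -269/10
d7 = -3/2
d8 = -28
d9 = -53/2
d10 = 1401/50
d11 = -933/50
d12 = 241/75
endpoint = (-263/25, -134/75)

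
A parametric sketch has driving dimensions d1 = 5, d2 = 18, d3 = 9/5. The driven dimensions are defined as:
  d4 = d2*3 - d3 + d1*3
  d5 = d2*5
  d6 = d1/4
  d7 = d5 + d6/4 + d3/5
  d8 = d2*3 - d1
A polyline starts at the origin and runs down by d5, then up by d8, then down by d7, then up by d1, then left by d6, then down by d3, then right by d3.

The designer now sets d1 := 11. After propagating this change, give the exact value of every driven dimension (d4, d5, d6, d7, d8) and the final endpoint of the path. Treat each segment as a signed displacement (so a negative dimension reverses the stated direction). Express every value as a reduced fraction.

d4 = 426/5
d5 = 90
d6 = 11/4
d7 = 36419/400
d8 = 43
endpoint = (-19/20, -51539/400)

Apply edit: d1 := 11
  d4 = d2*3 - d3 + d1*3 = 426/5
  d5 = d2*5 = 90
  d6 = d1/4 = 11/4
  d7 = d5 + d6/4 + d3/5 = 36419/400
  d8 = d2*3 - d1 = 43
Walk from origin (0, 0):
  seg 1: down by d5 = 90 → (0, -90)
  seg 2: up by d8 = 43 → (0, -47)
  seg 3: down by d7 = 36419/400 → (0, -55219/400)
  seg 4: up by d1 = 11 → (0, -50819/400)
  seg 5: left by d6 = 11/4 → (-11/4, -50819/400)
  seg 6: down by d3 = 9/5 → (-11/4, -51539/400)
  seg 7: right by d3 = 9/5 → (-19/20, -51539/400)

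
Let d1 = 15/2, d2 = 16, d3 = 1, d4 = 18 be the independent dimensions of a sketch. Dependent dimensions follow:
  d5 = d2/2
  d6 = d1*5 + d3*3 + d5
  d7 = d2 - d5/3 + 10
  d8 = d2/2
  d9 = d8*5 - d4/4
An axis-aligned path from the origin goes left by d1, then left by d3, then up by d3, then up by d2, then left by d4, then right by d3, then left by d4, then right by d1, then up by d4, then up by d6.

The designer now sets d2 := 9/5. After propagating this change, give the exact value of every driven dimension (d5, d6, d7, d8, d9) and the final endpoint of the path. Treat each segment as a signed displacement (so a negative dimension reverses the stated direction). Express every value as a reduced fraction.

d5 = 9/10
d6 = 207/5
d7 = 23/2
d8 = 9/10
d9 = 0
endpoint = (-36, 311/5)

Apply edit: d2 := 9/5
  d5 = d2/2 = 9/10
  d6 = d1*5 + d3*3 + d5 = 207/5
  d7 = d2 - d5/3 + 10 = 23/2
  d8 = d2/2 = 9/10
  d9 = d8*5 - d4/4 = 0
Walk from origin (0, 0):
  seg 1: left by d1 = 15/2 → (-15/2, 0)
  seg 2: left by d3 = 1 → (-17/2, 0)
  seg 3: up by d3 = 1 → (-17/2, 1)
  seg 4: up by d2 = 9/5 → (-17/2, 14/5)
  seg 5: left by d4 = 18 → (-53/2, 14/5)
  seg 6: right by d3 = 1 → (-51/2, 14/5)
  seg 7: left by d4 = 18 → (-87/2, 14/5)
  seg 8: right by d1 = 15/2 → (-36, 14/5)
  seg 9: up by d4 = 18 → (-36, 104/5)
  seg 10: up by d6 = 207/5 → (-36, 311/5)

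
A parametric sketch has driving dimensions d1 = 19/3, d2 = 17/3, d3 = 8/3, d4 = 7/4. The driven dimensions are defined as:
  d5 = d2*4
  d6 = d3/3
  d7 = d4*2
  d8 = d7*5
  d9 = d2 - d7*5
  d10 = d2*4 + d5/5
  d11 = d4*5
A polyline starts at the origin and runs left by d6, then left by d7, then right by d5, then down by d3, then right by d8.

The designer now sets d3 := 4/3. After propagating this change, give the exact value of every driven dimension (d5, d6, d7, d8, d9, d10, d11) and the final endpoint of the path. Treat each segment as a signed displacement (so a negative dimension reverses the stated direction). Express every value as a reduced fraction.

d5 = 68/3
d6 = 4/9
d7 = 7/2
d8 = 35/2
d9 = -71/6
d10 = 136/5
d11 = 35/4
endpoint = (326/9, -4/3)

Apply edit: d3 := 4/3
  d5 = d2*4 = 68/3
  d6 = d3/3 = 4/9
  d7 = d4*2 = 7/2
  d8 = d7*5 = 35/2
  d9 = d2 - d7*5 = -71/6
  d10 = d2*4 + d5/5 = 136/5
  d11 = d4*5 = 35/4
Walk from origin (0, 0):
  seg 1: left by d6 = 4/9 → (-4/9, 0)
  seg 2: left by d7 = 7/2 → (-71/18, 0)
  seg 3: right by d5 = 68/3 → (337/18, 0)
  seg 4: down by d3 = 4/3 → (337/18, -4/3)
  seg 5: right by d8 = 35/2 → (326/9, -4/3)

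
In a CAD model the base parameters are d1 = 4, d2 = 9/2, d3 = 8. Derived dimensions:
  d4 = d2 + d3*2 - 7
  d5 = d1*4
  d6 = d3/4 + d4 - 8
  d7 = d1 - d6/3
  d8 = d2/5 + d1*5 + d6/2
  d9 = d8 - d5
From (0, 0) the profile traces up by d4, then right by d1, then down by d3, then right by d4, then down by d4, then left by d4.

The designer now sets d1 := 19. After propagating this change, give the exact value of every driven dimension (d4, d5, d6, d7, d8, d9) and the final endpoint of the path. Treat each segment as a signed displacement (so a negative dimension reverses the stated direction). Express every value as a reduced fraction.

Apply edit: d1 := 19
  d4 = d2 + d3*2 - 7 = 27/2
  d5 = d1*4 = 76
  d6 = d3/4 + d4 - 8 = 15/2
  d7 = d1 - d6/3 = 33/2
  d8 = d2/5 + d1*5 + d6/2 = 1993/20
  d9 = d8 - d5 = 473/20
Walk from origin (0, 0):
  seg 1: up by d4 = 27/2 → (0, 27/2)
  seg 2: right by d1 = 19 → (19, 27/2)
  seg 3: down by d3 = 8 → (19, 11/2)
  seg 4: right by d4 = 27/2 → (65/2, 11/2)
  seg 5: down by d4 = 27/2 → (65/2, -8)
  seg 6: left by d4 = 27/2 → (19, -8)

d4 = 27/2
d5 = 76
d6 = 15/2
d7 = 33/2
d8 = 1993/20
d9 = 473/20
endpoint = (19, -8)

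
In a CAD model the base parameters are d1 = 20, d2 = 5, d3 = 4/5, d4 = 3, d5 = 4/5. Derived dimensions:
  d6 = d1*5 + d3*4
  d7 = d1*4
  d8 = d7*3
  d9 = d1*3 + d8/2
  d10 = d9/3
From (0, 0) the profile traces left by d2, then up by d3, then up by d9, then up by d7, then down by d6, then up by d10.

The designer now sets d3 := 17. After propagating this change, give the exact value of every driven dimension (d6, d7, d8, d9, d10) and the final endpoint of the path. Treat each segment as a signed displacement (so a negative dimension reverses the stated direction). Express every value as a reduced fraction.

d6 = 168
d7 = 80
d8 = 240
d9 = 180
d10 = 60
endpoint = (-5, 169)

Apply edit: d3 := 17
  d6 = d1*5 + d3*4 = 168
  d7 = d1*4 = 80
  d8 = d7*3 = 240
  d9 = d1*3 + d8/2 = 180
  d10 = d9/3 = 60
Walk from origin (0, 0):
  seg 1: left by d2 = 5 → (-5, 0)
  seg 2: up by d3 = 17 → (-5, 17)
  seg 3: up by d9 = 180 → (-5, 197)
  seg 4: up by d7 = 80 → (-5, 277)
  seg 5: down by d6 = 168 → (-5, 109)
  seg 6: up by d10 = 60 → (-5, 169)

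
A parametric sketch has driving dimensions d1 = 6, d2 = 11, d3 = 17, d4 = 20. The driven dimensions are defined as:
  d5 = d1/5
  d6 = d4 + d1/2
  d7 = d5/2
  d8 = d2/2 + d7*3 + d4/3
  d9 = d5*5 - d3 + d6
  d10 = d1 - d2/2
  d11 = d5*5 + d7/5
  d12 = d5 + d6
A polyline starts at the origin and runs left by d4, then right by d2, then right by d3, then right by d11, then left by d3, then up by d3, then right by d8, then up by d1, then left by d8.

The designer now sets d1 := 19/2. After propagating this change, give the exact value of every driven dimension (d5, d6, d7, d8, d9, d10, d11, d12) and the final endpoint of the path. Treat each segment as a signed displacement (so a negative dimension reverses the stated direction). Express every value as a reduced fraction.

Apply edit: d1 := 19/2
  d5 = d1/5 = 19/10
  d6 = d4 + d1/2 = 99/4
  d7 = d5/2 = 19/20
  d8 = d2/2 + d7*3 + d4/3 = 901/60
  d9 = d5*5 - d3 + d6 = 69/4
  d10 = d1 - d2/2 = 4
  d11 = d5*5 + d7/5 = 969/100
  d12 = d5 + d6 = 533/20
Walk from origin (0, 0):
  seg 1: left by d4 = 20 → (-20, 0)
  seg 2: right by d2 = 11 → (-9, 0)
  seg 3: right by d3 = 17 → (8, 0)
  seg 4: right by d11 = 969/100 → (1769/100, 0)
  seg 5: left by d3 = 17 → (69/100, 0)
  seg 6: up by d3 = 17 → (69/100, 17)
  seg 7: right by d8 = 901/60 → (1178/75, 17)
  seg 8: up by d1 = 19/2 → (1178/75, 53/2)
  seg 9: left by d8 = 901/60 → (69/100, 53/2)

d5 = 19/10
d6 = 99/4
d7 = 19/20
d8 = 901/60
d9 = 69/4
d10 = 4
d11 = 969/100
d12 = 533/20
endpoint = (69/100, 53/2)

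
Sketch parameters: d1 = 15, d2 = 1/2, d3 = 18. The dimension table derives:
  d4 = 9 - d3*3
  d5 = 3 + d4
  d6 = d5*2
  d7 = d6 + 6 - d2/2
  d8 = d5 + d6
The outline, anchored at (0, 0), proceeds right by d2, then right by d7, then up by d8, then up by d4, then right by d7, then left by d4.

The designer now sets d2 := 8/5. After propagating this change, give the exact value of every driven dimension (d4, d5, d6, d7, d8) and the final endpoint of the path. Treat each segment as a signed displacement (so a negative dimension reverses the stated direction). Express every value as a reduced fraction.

Apply edit: d2 := 8/5
  d4 = 9 - d3*3 = -45
  d5 = 3 + d4 = -42
  d6 = d5*2 = -84
  d7 = d6 + 6 - d2/2 = -394/5
  d8 = d5 + d6 = -126
Walk from origin (0, 0):
  seg 1: right by d2 = 8/5 → (8/5, 0)
  seg 2: right by d7 = -394/5 → (-386/5, 0)
  seg 3: up by d8 = -126 → (-386/5, -126)
  seg 4: up by d4 = -45 → (-386/5, -171)
  seg 5: right by d7 = -394/5 → (-156, -171)
  seg 6: left by d4 = -45 → (-111, -171)

d4 = -45
d5 = -42
d6 = -84
d7 = -394/5
d8 = -126
endpoint = (-111, -171)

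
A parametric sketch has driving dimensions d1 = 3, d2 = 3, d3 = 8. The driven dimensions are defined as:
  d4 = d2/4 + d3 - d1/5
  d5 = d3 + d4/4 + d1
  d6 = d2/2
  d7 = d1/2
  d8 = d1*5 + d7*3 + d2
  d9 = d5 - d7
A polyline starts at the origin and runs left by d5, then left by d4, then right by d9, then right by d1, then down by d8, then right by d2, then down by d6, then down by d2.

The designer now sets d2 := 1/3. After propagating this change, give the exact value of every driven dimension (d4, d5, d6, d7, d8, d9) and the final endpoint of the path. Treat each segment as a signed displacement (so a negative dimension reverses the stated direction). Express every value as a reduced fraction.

Apply edit: d2 := 1/3
  d4 = d2/4 + d3 - d1/5 = 449/60
  d5 = d3 + d4/4 + d1 = 3089/240
  d6 = d2/2 = 1/6
  d7 = d1/2 = 3/2
  d8 = d1*5 + d7*3 + d2 = 119/6
  d9 = d5 - d7 = 2729/240
Walk from origin (0, 0):
  seg 1: left by d5 = 3089/240 → (-3089/240, 0)
  seg 2: left by d4 = 449/60 → (-977/48, 0)
  seg 3: right by d9 = 2729/240 → (-539/60, 0)
  seg 4: right by d1 = 3 → (-359/60, 0)
  seg 5: down by d8 = 119/6 → (-359/60, -119/6)
  seg 6: right by d2 = 1/3 → (-113/20, -119/6)
  seg 7: down by d6 = 1/6 → (-113/20, -20)
  seg 8: down by d2 = 1/3 → (-113/20, -61/3)

d4 = 449/60
d5 = 3089/240
d6 = 1/6
d7 = 3/2
d8 = 119/6
d9 = 2729/240
endpoint = (-113/20, -61/3)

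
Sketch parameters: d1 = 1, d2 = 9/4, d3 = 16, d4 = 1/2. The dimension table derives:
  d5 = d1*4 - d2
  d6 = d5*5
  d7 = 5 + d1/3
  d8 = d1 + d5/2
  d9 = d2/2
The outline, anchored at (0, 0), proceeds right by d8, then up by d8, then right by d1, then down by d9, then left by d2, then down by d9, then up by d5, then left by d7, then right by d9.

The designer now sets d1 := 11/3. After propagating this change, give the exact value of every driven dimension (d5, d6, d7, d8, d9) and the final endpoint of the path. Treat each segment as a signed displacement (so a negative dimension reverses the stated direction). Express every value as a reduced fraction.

Apply edit: d1 := 11/3
  d5 = d1*4 - d2 = 149/12
  d6 = d5*5 = 745/12
  d7 = 5 + d1/3 = 56/9
  d8 = d1 + d5/2 = 79/8
  d9 = d2/2 = 9/8
Walk from origin (0, 0):
  seg 1: right by d8 = 79/8 → (79/8, 0)
  seg 2: up by d8 = 79/8 → (79/8, 79/8)
  seg 3: right by d1 = 11/3 → (325/24, 79/8)
  seg 4: down by d9 = 9/8 → (325/24, 35/4)
  seg 5: left by d2 = 9/4 → (271/24, 35/4)
  seg 6: down by d9 = 9/8 → (271/24, 61/8)
  seg 7: up by d5 = 149/12 → (271/24, 481/24)
  seg 8: left by d7 = 56/9 → (365/72, 481/24)
  seg 9: right by d9 = 9/8 → (223/36, 481/24)

d5 = 149/12
d6 = 745/12
d7 = 56/9
d8 = 79/8
d9 = 9/8
endpoint = (223/36, 481/24)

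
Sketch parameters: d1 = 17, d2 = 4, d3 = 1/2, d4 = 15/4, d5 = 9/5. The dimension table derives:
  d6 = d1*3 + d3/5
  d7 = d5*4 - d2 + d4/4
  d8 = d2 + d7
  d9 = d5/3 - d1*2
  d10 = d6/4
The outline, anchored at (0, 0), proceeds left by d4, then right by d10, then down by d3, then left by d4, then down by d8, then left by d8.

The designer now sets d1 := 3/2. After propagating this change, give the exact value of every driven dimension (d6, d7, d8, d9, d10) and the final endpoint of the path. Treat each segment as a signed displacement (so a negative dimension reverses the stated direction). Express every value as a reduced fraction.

Apply edit: d1 := 3/2
  d6 = d1*3 + d3/5 = 23/5
  d7 = d5*4 - d2 + d4/4 = 331/80
  d8 = d2 + d7 = 651/80
  d9 = d5/3 - d1*2 = -12/5
  d10 = d6/4 = 23/20
Walk from origin (0, 0):
  seg 1: left by d4 = 15/4 → (-15/4, 0)
  seg 2: right by d10 = 23/20 → (-13/5, 0)
  seg 3: down by d3 = 1/2 → (-13/5, -1/2)
  seg 4: left by d4 = 15/4 → (-127/20, -1/2)
  seg 5: down by d8 = 651/80 → (-127/20, -691/80)
  seg 6: left by d8 = 651/80 → (-1159/80, -691/80)

d6 = 23/5
d7 = 331/80
d8 = 651/80
d9 = -12/5
d10 = 23/20
endpoint = (-1159/80, -691/80)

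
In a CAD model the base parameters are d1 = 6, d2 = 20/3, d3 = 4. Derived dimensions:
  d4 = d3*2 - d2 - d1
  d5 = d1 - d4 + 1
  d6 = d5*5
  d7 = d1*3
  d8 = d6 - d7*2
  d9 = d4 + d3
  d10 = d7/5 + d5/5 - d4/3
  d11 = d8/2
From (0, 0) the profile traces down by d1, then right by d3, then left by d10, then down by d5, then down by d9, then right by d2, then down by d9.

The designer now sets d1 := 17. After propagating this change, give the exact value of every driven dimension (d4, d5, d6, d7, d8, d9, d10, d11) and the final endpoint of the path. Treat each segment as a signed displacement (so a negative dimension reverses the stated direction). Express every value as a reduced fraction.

Apply edit: d1 := 17
  d4 = d3*2 - d2 - d1 = -47/3
  d5 = d1 - d4 + 1 = 101/3
  d6 = d5*5 = 505/3
  d7 = d1*3 = 51
  d8 = d6 - d7*2 = 199/3
  d9 = d4 + d3 = -35/3
  d10 = d7/5 + d5/5 - d4/3 = 997/45
  d11 = d8/2 = 199/6
Walk from origin (0, 0):
  seg 1: down by d1 = 17 → (0, -17)
  seg 2: right by d3 = 4 → (4, -17)
  seg 3: left by d10 = 997/45 → (-817/45, -17)
  seg 4: down by d5 = 101/3 → (-817/45, -152/3)
  seg 5: down by d9 = -35/3 → (-817/45, -39)
  seg 6: right by d2 = 20/3 → (-517/45, -39)
  seg 7: down by d9 = -35/3 → (-517/45, -82/3)

d4 = -47/3
d5 = 101/3
d6 = 505/3
d7 = 51
d8 = 199/3
d9 = -35/3
d10 = 997/45
d11 = 199/6
endpoint = (-517/45, -82/3)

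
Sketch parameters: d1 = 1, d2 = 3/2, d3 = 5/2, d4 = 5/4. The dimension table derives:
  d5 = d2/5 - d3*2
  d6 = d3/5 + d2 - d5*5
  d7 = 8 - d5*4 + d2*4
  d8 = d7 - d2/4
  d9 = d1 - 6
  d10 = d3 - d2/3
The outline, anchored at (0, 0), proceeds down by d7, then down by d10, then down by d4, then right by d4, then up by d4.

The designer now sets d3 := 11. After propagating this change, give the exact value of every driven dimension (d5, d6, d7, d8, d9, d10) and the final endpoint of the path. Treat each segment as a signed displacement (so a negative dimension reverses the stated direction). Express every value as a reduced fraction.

d5 = -217/10
d6 = 561/5
d7 = 504/5
d8 = 4017/40
d9 = -5
d10 = 21/2
endpoint = (5/4, -1113/10)

Apply edit: d3 := 11
  d5 = d2/5 - d3*2 = -217/10
  d6 = d3/5 + d2 - d5*5 = 561/5
  d7 = 8 - d5*4 + d2*4 = 504/5
  d8 = d7 - d2/4 = 4017/40
  d9 = d1 - 6 = -5
  d10 = d3 - d2/3 = 21/2
Walk from origin (0, 0):
  seg 1: down by d7 = 504/5 → (0, -504/5)
  seg 2: down by d10 = 21/2 → (0, -1113/10)
  seg 3: down by d4 = 5/4 → (0, -2251/20)
  seg 4: right by d4 = 5/4 → (5/4, -2251/20)
  seg 5: up by d4 = 5/4 → (5/4, -1113/10)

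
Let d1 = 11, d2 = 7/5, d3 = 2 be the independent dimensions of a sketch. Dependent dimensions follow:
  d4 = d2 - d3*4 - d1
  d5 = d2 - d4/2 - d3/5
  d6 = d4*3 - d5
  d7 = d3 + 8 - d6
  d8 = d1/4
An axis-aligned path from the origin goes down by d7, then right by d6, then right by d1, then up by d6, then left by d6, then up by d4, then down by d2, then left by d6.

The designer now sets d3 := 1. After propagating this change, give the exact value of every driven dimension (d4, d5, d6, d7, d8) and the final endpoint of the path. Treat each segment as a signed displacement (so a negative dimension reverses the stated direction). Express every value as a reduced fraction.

d4 = -68/5
d5 = 8
d6 = -244/5
d7 = 289/5
d8 = 11/4
endpoint = (299/5, -608/5)

Apply edit: d3 := 1
  d4 = d2 - d3*4 - d1 = -68/5
  d5 = d2 - d4/2 - d3/5 = 8
  d6 = d4*3 - d5 = -244/5
  d7 = d3 + 8 - d6 = 289/5
  d8 = d1/4 = 11/4
Walk from origin (0, 0):
  seg 1: down by d7 = 289/5 → (0, -289/5)
  seg 2: right by d6 = -244/5 → (-244/5, -289/5)
  seg 3: right by d1 = 11 → (-189/5, -289/5)
  seg 4: up by d6 = -244/5 → (-189/5, -533/5)
  seg 5: left by d6 = -244/5 → (11, -533/5)
  seg 6: up by d4 = -68/5 → (11, -601/5)
  seg 7: down by d2 = 7/5 → (11, -608/5)
  seg 8: left by d6 = -244/5 → (299/5, -608/5)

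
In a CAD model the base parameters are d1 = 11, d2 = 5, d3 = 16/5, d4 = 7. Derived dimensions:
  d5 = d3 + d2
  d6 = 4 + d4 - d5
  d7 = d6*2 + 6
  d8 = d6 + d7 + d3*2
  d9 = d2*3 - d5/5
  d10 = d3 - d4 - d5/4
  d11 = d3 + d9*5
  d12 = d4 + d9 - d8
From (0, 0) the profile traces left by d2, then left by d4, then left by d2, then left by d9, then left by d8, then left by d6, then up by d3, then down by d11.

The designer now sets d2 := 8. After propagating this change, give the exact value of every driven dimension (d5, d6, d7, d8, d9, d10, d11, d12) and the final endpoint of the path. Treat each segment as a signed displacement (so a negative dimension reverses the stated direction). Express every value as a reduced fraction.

d5 = 56/5
d6 = -1/5
d7 = 28/5
d8 = 59/5
d9 = 544/25
d10 = -33/5
d11 = 112
d12 = 424/25
endpoint = (-1409/25, -544/5)

Apply edit: d2 := 8
  d5 = d3 + d2 = 56/5
  d6 = 4 + d4 - d5 = -1/5
  d7 = d6*2 + 6 = 28/5
  d8 = d6 + d7 + d3*2 = 59/5
  d9 = d2*3 - d5/5 = 544/25
  d10 = d3 - d4 - d5/4 = -33/5
  d11 = d3 + d9*5 = 112
  d12 = d4 + d9 - d8 = 424/25
Walk from origin (0, 0):
  seg 1: left by d2 = 8 → (-8, 0)
  seg 2: left by d4 = 7 → (-15, 0)
  seg 3: left by d2 = 8 → (-23, 0)
  seg 4: left by d9 = 544/25 → (-1119/25, 0)
  seg 5: left by d8 = 59/5 → (-1414/25, 0)
  seg 6: left by d6 = -1/5 → (-1409/25, 0)
  seg 7: up by d3 = 16/5 → (-1409/25, 16/5)
  seg 8: down by d11 = 112 → (-1409/25, -544/5)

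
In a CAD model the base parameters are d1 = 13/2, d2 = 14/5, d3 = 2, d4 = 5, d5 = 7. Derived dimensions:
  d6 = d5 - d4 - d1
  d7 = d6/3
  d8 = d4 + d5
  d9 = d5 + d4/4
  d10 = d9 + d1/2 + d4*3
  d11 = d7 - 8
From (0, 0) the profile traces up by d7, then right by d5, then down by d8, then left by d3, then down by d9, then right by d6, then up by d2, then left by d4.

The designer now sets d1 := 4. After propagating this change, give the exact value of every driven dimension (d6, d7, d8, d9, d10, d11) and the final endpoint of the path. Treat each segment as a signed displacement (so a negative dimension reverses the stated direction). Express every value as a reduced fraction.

d6 = -2
d7 = -2/3
d8 = 12
d9 = 33/4
d10 = 101/4
d11 = -26/3
endpoint = (-2, -1087/60)

Apply edit: d1 := 4
  d6 = d5 - d4 - d1 = -2
  d7 = d6/3 = -2/3
  d8 = d4 + d5 = 12
  d9 = d5 + d4/4 = 33/4
  d10 = d9 + d1/2 + d4*3 = 101/4
  d11 = d7 - 8 = -26/3
Walk from origin (0, 0):
  seg 1: up by d7 = -2/3 → (0, -2/3)
  seg 2: right by d5 = 7 → (7, -2/3)
  seg 3: down by d8 = 12 → (7, -38/3)
  seg 4: left by d3 = 2 → (5, -38/3)
  seg 5: down by d9 = 33/4 → (5, -251/12)
  seg 6: right by d6 = -2 → (3, -251/12)
  seg 7: up by d2 = 14/5 → (3, -1087/60)
  seg 8: left by d4 = 5 → (-2, -1087/60)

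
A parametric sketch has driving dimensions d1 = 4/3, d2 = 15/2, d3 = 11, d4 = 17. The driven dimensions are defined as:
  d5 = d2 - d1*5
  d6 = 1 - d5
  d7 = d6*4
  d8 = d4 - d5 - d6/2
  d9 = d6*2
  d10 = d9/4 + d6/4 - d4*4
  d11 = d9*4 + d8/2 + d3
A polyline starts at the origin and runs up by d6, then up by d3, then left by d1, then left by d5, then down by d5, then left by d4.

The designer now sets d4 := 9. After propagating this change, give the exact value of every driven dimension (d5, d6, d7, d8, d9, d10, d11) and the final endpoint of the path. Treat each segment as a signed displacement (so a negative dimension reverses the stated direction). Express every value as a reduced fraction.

Apply edit: d4 := 9
  d5 = d2 - d1*5 = 5/6
  d6 = 1 - d5 = 1/6
  d7 = d6*4 = 2/3
  d8 = d4 - d5 - d6/2 = 97/12
  d9 = d6*2 = 1/3
  d10 = d9/4 + d6/4 - d4*4 = -287/8
  d11 = d9*4 + d8/2 + d3 = 131/8
Walk from origin (0, 0):
  seg 1: up by d6 = 1/6 → (0, 1/6)
  seg 2: up by d3 = 11 → (0, 67/6)
  seg 3: left by d1 = 4/3 → (-4/3, 67/6)
  seg 4: left by d5 = 5/6 → (-13/6, 67/6)
  seg 5: down by d5 = 5/6 → (-13/6, 31/3)
  seg 6: left by d4 = 9 → (-67/6, 31/3)

d5 = 5/6
d6 = 1/6
d7 = 2/3
d8 = 97/12
d9 = 1/3
d10 = -287/8
d11 = 131/8
endpoint = (-67/6, 31/3)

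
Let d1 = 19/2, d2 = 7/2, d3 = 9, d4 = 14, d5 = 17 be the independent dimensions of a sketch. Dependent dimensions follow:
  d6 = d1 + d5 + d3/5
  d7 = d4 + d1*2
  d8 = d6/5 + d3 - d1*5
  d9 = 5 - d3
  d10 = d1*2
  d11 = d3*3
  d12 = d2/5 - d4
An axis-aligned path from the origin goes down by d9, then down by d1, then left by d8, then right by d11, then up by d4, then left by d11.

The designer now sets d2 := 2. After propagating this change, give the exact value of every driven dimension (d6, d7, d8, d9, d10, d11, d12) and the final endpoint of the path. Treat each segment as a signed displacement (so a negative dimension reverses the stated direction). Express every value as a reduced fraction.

d6 = 283/10
d7 = 33
d8 = -821/25
d9 = -4
d10 = 19
d11 = 27
d12 = -68/5
endpoint = (821/25, 17/2)

Apply edit: d2 := 2
  d6 = d1 + d5 + d3/5 = 283/10
  d7 = d4 + d1*2 = 33
  d8 = d6/5 + d3 - d1*5 = -821/25
  d9 = 5 - d3 = -4
  d10 = d1*2 = 19
  d11 = d3*3 = 27
  d12 = d2/5 - d4 = -68/5
Walk from origin (0, 0):
  seg 1: down by d9 = -4 → (0, 4)
  seg 2: down by d1 = 19/2 → (0, -11/2)
  seg 3: left by d8 = -821/25 → (821/25, -11/2)
  seg 4: right by d11 = 27 → (1496/25, -11/2)
  seg 5: up by d4 = 14 → (1496/25, 17/2)
  seg 6: left by d11 = 27 → (821/25, 17/2)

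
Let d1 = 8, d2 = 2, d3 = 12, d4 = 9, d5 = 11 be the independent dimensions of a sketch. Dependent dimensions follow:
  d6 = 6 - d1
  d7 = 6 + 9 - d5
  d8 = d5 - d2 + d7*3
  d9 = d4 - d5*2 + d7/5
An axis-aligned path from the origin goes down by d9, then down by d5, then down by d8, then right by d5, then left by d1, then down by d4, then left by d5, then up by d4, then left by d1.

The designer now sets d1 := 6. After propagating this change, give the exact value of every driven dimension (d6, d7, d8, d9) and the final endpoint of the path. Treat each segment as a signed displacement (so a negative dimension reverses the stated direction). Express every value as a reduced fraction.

Apply edit: d1 := 6
  d6 = 6 - d1 = 0
  d7 = 6 + 9 - d5 = 4
  d8 = d5 - d2 + d7*3 = 21
  d9 = d4 - d5*2 + d7/5 = -61/5
Walk from origin (0, 0):
  seg 1: down by d9 = -61/5 → (0, 61/5)
  seg 2: down by d5 = 11 → (0, 6/5)
  seg 3: down by d8 = 21 → (0, -99/5)
  seg 4: right by d5 = 11 → (11, -99/5)
  seg 5: left by d1 = 6 → (5, -99/5)
  seg 6: down by d4 = 9 → (5, -144/5)
  seg 7: left by d5 = 11 → (-6, -144/5)
  seg 8: up by d4 = 9 → (-6, -99/5)
  seg 9: left by d1 = 6 → (-12, -99/5)

d6 = 0
d7 = 4
d8 = 21
d9 = -61/5
endpoint = (-12, -99/5)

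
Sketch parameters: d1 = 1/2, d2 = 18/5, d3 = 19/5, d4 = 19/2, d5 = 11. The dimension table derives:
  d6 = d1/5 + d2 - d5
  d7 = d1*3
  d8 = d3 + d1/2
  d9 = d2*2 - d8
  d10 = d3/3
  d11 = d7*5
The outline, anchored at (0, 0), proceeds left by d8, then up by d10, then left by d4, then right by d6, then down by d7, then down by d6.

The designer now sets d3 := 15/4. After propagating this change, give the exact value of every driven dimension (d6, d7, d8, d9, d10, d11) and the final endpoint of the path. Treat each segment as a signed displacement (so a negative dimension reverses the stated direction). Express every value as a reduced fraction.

Apply edit: d3 := 15/4
  d6 = d1/5 + d2 - d5 = -73/10
  d7 = d1*3 = 3/2
  d8 = d3 + d1/2 = 4
  d9 = d2*2 - d8 = 16/5
  d10 = d3/3 = 5/4
  d11 = d7*5 = 15/2
Walk from origin (0, 0):
  seg 1: left by d8 = 4 → (-4, 0)
  seg 2: up by d10 = 5/4 → (-4, 5/4)
  seg 3: left by d4 = 19/2 → (-27/2, 5/4)
  seg 4: right by d6 = -73/10 → (-104/5, 5/4)
  seg 5: down by d7 = 3/2 → (-104/5, -1/4)
  seg 6: down by d6 = -73/10 → (-104/5, 141/20)

d6 = -73/10
d7 = 3/2
d8 = 4
d9 = 16/5
d10 = 5/4
d11 = 15/2
endpoint = (-104/5, 141/20)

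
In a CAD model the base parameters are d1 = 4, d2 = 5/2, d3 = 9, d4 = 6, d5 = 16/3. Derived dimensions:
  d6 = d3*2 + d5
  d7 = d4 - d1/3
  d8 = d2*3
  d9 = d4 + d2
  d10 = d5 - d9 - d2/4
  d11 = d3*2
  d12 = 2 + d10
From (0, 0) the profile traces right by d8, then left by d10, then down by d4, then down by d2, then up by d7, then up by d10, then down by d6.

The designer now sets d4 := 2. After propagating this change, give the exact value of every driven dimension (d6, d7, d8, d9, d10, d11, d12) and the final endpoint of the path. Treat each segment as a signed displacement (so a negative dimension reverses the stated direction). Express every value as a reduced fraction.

Apply edit: d4 := 2
  d6 = d3*2 + d5 = 70/3
  d7 = d4 - d1/3 = 2/3
  d8 = d2*3 = 15/2
  d9 = d4 + d2 = 9/2
  d10 = d5 - d9 - d2/4 = 5/24
  d11 = d3*2 = 18
  d12 = 2 + d10 = 53/24
Walk from origin (0, 0):
  seg 1: right by d8 = 15/2 → (15/2, 0)
  seg 2: left by d10 = 5/24 → (175/24, 0)
  seg 3: down by d4 = 2 → (175/24, -2)
  seg 4: down by d2 = 5/2 → (175/24, -9/2)
  seg 5: up by d7 = 2/3 → (175/24, -23/6)
  seg 6: up by d10 = 5/24 → (175/24, -29/8)
  seg 7: down by d6 = 70/3 → (175/24, -647/24)

d6 = 70/3
d7 = 2/3
d8 = 15/2
d9 = 9/2
d10 = 5/24
d11 = 18
d12 = 53/24
endpoint = (175/24, -647/24)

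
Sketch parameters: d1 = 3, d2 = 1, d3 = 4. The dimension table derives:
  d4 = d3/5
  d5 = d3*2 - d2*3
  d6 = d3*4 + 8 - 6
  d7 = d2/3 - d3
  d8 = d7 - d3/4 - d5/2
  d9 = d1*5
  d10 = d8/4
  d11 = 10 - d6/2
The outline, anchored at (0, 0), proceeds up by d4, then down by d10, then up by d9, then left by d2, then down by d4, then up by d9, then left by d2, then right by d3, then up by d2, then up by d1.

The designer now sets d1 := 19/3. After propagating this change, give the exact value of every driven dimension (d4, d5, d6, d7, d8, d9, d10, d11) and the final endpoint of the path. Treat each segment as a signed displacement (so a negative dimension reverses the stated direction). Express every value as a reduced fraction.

d4 = 4/5
d5 = 5
d6 = 18
d7 = -11/3
d8 = -43/6
d9 = 95/3
d10 = -43/24
d11 = 1
endpoint = (2, 1739/24)

Apply edit: d1 := 19/3
  d4 = d3/5 = 4/5
  d5 = d3*2 - d2*3 = 5
  d6 = d3*4 + 8 - 6 = 18
  d7 = d2/3 - d3 = -11/3
  d8 = d7 - d3/4 - d5/2 = -43/6
  d9 = d1*5 = 95/3
  d10 = d8/4 = -43/24
  d11 = 10 - d6/2 = 1
Walk from origin (0, 0):
  seg 1: up by d4 = 4/5 → (0, 4/5)
  seg 2: down by d10 = -43/24 → (0, 311/120)
  seg 3: up by d9 = 95/3 → (0, 4111/120)
  seg 4: left by d2 = 1 → (-1, 4111/120)
  seg 5: down by d4 = 4/5 → (-1, 803/24)
  seg 6: up by d9 = 95/3 → (-1, 521/8)
  seg 7: left by d2 = 1 → (-2, 521/8)
  seg 8: right by d3 = 4 → (2, 521/8)
  seg 9: up by d2 = 1 → (2, 529/8)
  seg 10: up by d1 = 19/3 → (2, 1739/24)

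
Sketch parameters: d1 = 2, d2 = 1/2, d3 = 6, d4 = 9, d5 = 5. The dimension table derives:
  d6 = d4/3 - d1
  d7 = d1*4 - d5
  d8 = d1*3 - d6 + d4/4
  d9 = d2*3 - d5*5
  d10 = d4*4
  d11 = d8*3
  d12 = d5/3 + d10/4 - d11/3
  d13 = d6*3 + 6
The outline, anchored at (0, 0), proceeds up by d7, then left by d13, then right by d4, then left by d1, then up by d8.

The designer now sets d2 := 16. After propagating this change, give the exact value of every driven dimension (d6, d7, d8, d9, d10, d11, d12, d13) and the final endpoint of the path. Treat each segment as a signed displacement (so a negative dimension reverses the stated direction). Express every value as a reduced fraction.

d6 = 1
d7 = 3
d8 = 29/4
d9 = 23
d10 = 36
d11 = 87/4
d12 = 41/12
d13 = 9
endpoint = (-2, 41/4)

Apply edit: d2 := 16
  d6 = d4/3 - d1 = 1
  d7 = d1*4 - d5 = 3
  d8 = d1*3 - d6 + d4/4 = 29/4
  d9 = d2*3 - d5*5 = 23
  d10 = d4*4 = 36
  d11 = d8*3 = 87/4
  d12 = d5/3 + d10/4 - d11/3 = 41/12
  d13 = d6*3 + 6 = 9
Walk from origin (0, 0):
  seg 1: up by d7 = 3 → (0, 3)
  seg 2: left by d13 = 9 → (-9, 3)
  seg 3: right by d4 = 9 → (0, 3)
  seg 4: left by d1 = 2 → (-2, 3)
  seg 5: up by d8 = 29/4 → (-2, 41/4)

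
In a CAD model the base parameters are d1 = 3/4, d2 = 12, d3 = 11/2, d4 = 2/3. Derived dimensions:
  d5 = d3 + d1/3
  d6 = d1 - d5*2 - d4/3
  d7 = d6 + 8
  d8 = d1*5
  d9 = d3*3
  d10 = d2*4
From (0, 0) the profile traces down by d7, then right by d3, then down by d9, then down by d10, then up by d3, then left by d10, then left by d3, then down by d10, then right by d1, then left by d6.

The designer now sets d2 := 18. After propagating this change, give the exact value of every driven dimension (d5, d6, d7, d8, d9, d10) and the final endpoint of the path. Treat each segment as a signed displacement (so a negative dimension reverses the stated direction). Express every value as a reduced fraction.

d5 = 23/4
d6 = -395/36
d7 = -107/36
d8 = 15/4
d9 = 33/2
d10 = 72
endpoint = (-1085/18, -5473/36)

Apply edit: d2 := 18
  d5 = d3 + d1/3 = 23/4
  d6 = d1 - d5*2 - d4/3 = -395/36
  d7 = d6 + 8 = -107/36
  d8 = d1*5 = 15/4
  d9 = d3*3 = 33/2
  d10 = d2*4 = 72
Walk from origin (0, 0):
  seg 1: down by d7 = -107/36 → (0, 107/36)
  seg 2: right by d3 = 11/2 → (11/2, 107/36)
  seg 3: down by d9 = 33/2 → (11/2, -487/36)
  seg 4: down by d10 = 72 → (11/2, -3079/36)
  seg 5: up by d3 = 11/2 → (11/2, -2881/36)
  seg 6: left by d10 = 72 → (-133/2, -2881/36)
  seg 7: left by d3 = 11/2 → (-72, -2881/36)
  seg 8: down by d10 = 72 → (-72, -5473/36)
  seg 9: right by d1 = 3/4 → (-285/4, -5473/36)
  seg 10: left by d6 = -395/36 → (-1085/18, -5473/36)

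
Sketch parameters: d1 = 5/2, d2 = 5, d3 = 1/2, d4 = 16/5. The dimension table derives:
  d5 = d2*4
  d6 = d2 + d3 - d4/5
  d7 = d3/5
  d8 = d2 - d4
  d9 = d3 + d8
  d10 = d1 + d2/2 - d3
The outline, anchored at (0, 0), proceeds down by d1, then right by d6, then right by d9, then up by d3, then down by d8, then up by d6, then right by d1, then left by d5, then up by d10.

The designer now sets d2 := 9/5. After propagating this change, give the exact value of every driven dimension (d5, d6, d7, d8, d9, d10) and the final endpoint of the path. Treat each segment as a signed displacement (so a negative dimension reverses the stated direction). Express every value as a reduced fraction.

d5 = 36/5
d6 = 83/50
d7 = 1/10
d8 = -7/5
d9 = -9/10
d10 = 29/10
endpoint = (-197/50, 99/25)

Apply edit: d2 := 9/5
  d5 = d2*4 = 36/5
  d6 = d2 + d3 - d4/5 = 83/50
  d7 = d3/5 = 1/10
  d8 = d2 - d4 = -7/5
  d9 = d3 + d8 = -9/10
  d10 = d1 + d2/2 - d3 = 29/10
Walk from origin (0, 0):
  seg 1: down by d1 = 5/2 → (0, -5/2)
  seg 2: right by d6 = 83/50 → (83/50, -5/2)
  seg 3: right by d9 = -9/10 → (19/25, -5/2)
  seg 4: up by d3 = 1/2 → (19/25, -2)
  seg 5: down by d8 = -7/5 → (19/25, -3/5)
  seg 6: up by d6 = 83/50 → (19/25, 53/50)
  seg 7: right by d1 = 5/2 → (163/50, 53/50)
  seg 8: left by d5 = 36/5 → (-197/50, 53/50)
  seg 9: up by d10 = 29/10 → (-197/50, 99/25)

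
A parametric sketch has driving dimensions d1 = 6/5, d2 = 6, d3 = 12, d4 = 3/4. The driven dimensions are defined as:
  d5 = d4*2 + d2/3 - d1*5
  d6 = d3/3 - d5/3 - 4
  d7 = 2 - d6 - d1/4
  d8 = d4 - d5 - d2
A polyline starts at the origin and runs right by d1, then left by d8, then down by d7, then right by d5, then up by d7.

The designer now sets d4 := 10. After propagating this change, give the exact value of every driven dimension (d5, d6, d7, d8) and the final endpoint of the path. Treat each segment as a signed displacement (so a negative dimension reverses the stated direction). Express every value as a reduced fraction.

Apply edit: d4 := 10
  d5 = d4*2 + d2/3 - d1*5 = 16
  d6 = d3/3 - d5/3 - 4 = -16/3
  d7 = 2 - d6 - d1/4 = 211/30
  d8 = d4 - d5 - d2 = -12
Walk from origin (0, 0):
  seg 1: right by d1 = 6/5 → (6/5, 0)
  seg 2: left by d8 = -12 → (66/5, 0)
  seg 3: down by d7 = 211/30 → (66/5, -211/30)
  seg 4: right by d5 = 16 → (146/5, -211/30)
  seg 5: up by d7 = 211/30 → (146/5, 0)

d5 = 16
d6 = -16/3
d7 = 211/30
d8 = -12
endpoint = (146/5, 0)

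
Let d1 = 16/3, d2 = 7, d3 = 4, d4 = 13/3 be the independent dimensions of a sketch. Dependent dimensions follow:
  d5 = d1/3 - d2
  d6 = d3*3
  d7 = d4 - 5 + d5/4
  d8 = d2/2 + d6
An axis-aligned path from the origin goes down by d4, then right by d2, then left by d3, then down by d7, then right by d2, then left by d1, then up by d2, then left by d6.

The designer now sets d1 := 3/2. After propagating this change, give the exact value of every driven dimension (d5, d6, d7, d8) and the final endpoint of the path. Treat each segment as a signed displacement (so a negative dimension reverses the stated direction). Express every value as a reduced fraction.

d5 = -13/2
d6 = 12
d7 = -55/24
d8 = 31/2
endpoint = (-7/2, 119/24)

Apply edit: d1 := 3/2
  d5 = d1/3 - d2 = -13/2
  d6 = d3*3 = 12
  d7 = d4 - 5 + d5/4 = -55/24
  d8 = d2/2 + d6 = 31/2
Walk from origin (0, 0):
  seg 1: down by d4 = 13/3 → (0, -13/3)
  seg 2: right by d2 = 7 → (7, -13/3)
  seg 3: left by d3 = 4 → (3, -13/3)
  seg 4: down by d7 = -55/24 → (3, -49/24)
  seg 5: right by d2 = 7 → (10, -49/24)
  seg 6: left by d1 = 3/2 → (17/2, -49/24)
  seg 7: up by d2 = 7 → (17/2, 119/24)
  seg 8: left by d6 = 12 → (-7/2, 119/24)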